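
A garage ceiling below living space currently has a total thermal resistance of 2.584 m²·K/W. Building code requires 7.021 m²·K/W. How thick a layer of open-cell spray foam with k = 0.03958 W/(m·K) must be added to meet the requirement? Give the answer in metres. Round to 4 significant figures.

ΔR = 7.021 − 2.584 = 4.437 m²·K/W
L = ΔR × k = 4.437 × 0.03958 = 0.17562 m

0.1756 m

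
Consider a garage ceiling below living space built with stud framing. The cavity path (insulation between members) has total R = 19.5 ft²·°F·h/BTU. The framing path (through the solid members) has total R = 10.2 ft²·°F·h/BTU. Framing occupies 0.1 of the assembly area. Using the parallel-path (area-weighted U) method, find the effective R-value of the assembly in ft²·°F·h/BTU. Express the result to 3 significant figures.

U_eff = 0.9/19.5 + 0.1/10.2 = 0.04615 + 0.009804 = 0.05596
R_eff = 1/U_eff = 17.87 ft²·°F·h/BTU

17.9 ft²·°F·h/BTU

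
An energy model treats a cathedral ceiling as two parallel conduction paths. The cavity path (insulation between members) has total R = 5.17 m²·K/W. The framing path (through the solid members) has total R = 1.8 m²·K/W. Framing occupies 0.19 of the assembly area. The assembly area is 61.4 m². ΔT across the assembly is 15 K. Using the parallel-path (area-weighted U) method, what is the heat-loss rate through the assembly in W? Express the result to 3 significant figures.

U_eff = 0.81/5.17 + 0.19/1.8 = 0.1567 + 0.1056 = 0.2622
R_eff = 1/U_eff = 3.813 m²·K/W
Q = 61.4 × 15 / 3.813 = 241.5 W

242 W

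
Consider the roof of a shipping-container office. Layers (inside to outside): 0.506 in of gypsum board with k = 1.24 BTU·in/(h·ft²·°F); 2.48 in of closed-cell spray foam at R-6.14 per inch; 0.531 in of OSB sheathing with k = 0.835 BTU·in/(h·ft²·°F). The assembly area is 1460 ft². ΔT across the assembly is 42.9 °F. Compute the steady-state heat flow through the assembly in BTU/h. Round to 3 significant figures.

3850 BTU/h

0.506/1.24 = 0.4081
2.48 × 6.14 = 15.23
0.531/0.835 = 0.6359
R_total = 0.4081 + 15.23 + 0.6359 = 16.27 ft²·°F·h/BTU
Q = A·ΔT/R = 1460 × 42.9 / 16.27 = 3849 BTU/h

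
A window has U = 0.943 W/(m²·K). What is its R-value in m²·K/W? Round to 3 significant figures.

1.06 m²·K/W

R = 1/U = 1/0.943 = 1.06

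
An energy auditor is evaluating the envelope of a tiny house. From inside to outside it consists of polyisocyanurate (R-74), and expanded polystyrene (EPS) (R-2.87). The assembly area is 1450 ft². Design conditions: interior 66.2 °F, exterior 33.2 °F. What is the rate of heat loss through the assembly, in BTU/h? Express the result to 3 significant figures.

R_total = 74 + 2.87 = 76.87 ft²·°F·h/BTU
Q = A·ΔT/R = 1450 × (66.2 − 33.2) / 76.87 = 622.5 BTU/h

622 BTU/h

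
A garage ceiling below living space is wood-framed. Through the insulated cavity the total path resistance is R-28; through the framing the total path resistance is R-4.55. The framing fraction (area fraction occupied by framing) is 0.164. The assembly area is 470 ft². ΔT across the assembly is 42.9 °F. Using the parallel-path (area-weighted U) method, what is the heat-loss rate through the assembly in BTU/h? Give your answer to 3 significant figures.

1330 BTU/h

U_eff = 0.836/28 + 0.164/4.55 = 0.02986 + 0.03604 = 0.0659
R_eff = 1/U_eff = 15.17 ft²·°F·h/BTU
Q = 470 × 42.9 / 15.17 = 1329 BTU/h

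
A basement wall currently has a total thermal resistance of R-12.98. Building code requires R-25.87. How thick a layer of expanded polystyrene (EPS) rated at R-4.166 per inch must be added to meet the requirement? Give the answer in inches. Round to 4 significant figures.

ΔR = 25.87 − 12.98 = 12.89 ft²·°F·h/BTU
L = ΔR / (R/in) = 12.89/4.166 = 3.0941 in

3.094 in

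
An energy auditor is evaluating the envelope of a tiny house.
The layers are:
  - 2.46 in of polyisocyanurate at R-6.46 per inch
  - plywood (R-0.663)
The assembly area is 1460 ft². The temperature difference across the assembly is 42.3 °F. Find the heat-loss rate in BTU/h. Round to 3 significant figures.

2.46 × 6.46 = 15.89
R_total = 15.89 + 0.663 = 16.55 ft²·°F·h/BTU
Q = A·ΔT/R = 1460 × 42.3 / 16.55 = 3731 BTU/h

3730 BTU/h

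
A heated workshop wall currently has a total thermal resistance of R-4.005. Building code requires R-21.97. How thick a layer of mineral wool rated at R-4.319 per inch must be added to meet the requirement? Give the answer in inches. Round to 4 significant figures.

ΔR = 21.97 − 4.005 = 17.965 ft²·°F·h/BTU
L = ΔR / (R/in) = 17.965/4.319 = 4.1595 in

4.160 in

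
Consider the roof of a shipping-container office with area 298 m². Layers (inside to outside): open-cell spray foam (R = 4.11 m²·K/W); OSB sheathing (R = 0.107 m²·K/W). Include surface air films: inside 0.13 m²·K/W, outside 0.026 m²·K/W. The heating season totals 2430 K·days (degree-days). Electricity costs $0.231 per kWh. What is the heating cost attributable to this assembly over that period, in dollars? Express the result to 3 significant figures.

R_total = 0.13 + 4.11 + 0.107 + 0.026 = 4.373 m²·K/W
E = A × HDD × 24 / R / 1000 = 298 × 2430 × 24 / 4.373 / 1000 = 3974 kWh
Cost = 3974 × 0.231 = $918

918 dollars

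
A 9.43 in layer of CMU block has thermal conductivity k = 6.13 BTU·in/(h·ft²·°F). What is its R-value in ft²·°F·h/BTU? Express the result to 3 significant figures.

R = L/k = 9.43/6.13 = 1.538 ft²·°F·h/BTU

1.54 ft²·°F·h/BTU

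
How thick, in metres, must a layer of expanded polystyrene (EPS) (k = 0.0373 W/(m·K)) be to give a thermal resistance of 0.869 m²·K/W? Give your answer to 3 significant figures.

L = R·k = 0.869 × 0.0373 = 0.03241 m

0.0324 m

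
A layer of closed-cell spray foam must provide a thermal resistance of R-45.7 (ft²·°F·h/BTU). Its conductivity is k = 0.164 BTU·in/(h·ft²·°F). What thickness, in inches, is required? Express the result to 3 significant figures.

7.49 in

L = R × k = 45.7 × 0.164 = 7.495 in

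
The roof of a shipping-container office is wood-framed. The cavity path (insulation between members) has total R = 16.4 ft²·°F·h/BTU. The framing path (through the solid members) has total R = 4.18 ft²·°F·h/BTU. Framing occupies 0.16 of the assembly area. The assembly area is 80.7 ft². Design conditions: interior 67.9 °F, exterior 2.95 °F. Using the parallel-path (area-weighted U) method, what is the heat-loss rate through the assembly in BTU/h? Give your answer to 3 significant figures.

U_eff = 0.84/16.4 + 0.16/4.18 = 0.05122 + 0.03828 = 0.0895
R_eff = 1/U_eff = 11.17 ft²·°F·h/BTU
Q = 80.7 × (67.9 − 2.95) / 11.17 = 469.1 BTU/h

469 BTU/h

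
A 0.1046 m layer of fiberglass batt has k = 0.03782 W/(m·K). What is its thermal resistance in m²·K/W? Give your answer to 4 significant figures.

R = L/k = 0.1046/0.03782 = 2.7657 m²·K/W

2.766 m²·K/W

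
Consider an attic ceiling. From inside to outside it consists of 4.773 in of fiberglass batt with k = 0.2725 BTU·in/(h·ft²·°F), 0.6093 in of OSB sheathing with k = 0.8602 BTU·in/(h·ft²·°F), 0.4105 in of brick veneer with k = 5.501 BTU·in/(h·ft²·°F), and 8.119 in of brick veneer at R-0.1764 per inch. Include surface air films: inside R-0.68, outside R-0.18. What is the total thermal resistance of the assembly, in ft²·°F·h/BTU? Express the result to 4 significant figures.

20.59 ft²·°F·h/BTU

4.773/0.2725 = 17.516
0.6093/0.8602 = 0.70832
0.4105/5.501 = 0.074623
8.119 × 0.1764 = 1.4322
R_total = 0.68 + 17.516 + 0.70832 + 0.074623 + 1.4322 + 0.18 = 20.591 ft²·°F·h/BTU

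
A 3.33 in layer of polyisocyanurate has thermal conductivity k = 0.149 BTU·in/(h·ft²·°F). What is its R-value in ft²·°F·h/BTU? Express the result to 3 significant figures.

22.3 ft²·°F·h/BTU

R = L/k = 3.33/0.149 = 22.35 ft²·°F·h/BTU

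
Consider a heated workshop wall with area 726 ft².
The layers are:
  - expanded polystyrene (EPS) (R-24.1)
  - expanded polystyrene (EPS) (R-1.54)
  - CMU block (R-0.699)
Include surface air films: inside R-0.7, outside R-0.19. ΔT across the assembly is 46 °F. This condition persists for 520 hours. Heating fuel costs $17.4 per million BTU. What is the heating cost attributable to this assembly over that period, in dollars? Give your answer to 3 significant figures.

11.1 dollars

R_total = 0.7 + 24.1 + 1.54 + 0.699 + 0.19 = 27.23 ft²·°F·h/BTU
Q = 726 × 46 / 27.23 = 1226 BTU/h
E = 1226 × 520 = 637800 BTU
Cost = 637800/10⁶ × 17.4 = $11.1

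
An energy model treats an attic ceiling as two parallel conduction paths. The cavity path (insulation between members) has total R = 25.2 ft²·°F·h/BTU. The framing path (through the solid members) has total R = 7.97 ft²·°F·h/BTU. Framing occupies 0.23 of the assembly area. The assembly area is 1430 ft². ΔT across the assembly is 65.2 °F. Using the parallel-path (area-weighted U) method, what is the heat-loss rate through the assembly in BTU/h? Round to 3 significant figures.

U_eff = 0.77/25.2 + 0.23/7.97 = 0.03056 + 0.02886 = 0.05941
R_eff = 1/U_eff = 16.83 ft²·°F·h/BTU
Q = 1430 × 65.2 / 16.83 = 5540 BTU/h

5540 BTU/h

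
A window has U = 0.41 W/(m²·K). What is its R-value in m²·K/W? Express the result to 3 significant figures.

2.44 m²·K/W

R = 1/U = 1/0.41 = 2.439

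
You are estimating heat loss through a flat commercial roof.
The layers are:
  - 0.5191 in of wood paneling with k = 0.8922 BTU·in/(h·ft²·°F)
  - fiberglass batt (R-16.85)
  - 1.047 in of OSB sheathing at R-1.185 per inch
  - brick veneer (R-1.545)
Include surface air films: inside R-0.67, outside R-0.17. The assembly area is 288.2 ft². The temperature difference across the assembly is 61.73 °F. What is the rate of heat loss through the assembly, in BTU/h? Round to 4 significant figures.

844.9 BTU/h

0.5191/0.8922 = 0.58182
1.047 × 1.185 = 1.2407
R_total = 0.67 + 0.58182 + 16.85 + 1.2407 + 1.545 + 0.17 = 21.058 ft²·°F·h/BTU
Q = A·ΔT/R = 288.2 × 61.73 / 21.058 = 844.86 BTU/h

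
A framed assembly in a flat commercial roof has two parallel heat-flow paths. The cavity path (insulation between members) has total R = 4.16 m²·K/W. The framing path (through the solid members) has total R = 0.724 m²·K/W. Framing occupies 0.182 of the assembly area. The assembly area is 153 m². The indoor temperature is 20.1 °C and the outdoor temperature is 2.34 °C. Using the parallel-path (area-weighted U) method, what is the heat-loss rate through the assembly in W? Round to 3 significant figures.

1220 W

U_eff = 0.818/4.16 + 0.182/0.724 = 0.1966 + 0.2514 = 0.448
R_eff = 1/U_eff = 2.232 m²·K/W
Q = 153 × (20.1 − 2.34) / 2.232 = 1217 W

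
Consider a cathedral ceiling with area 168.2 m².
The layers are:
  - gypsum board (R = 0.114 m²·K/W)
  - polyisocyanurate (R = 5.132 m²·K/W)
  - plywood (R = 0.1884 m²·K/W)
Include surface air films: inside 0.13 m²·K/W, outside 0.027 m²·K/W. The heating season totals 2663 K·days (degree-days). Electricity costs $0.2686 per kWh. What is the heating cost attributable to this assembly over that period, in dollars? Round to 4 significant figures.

R_total = 0.13 + 0.114 + 5.132 + 0.1884 + 0.027 = 5.5914 m²·K/W
E = A × HDD × 24 / R / 1000 = 168.2 × 2663 × 24 / 5.5914 / 1000 = 1922.6 kWh
Cost = 1922.6 × 0.2686 = $516.41

516.4 dollars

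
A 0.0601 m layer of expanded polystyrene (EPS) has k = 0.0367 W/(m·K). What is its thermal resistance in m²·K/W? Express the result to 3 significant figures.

R = L/k = 0.0601/0.0367 = 1.638 m²·K/W

1.64 m²·K/W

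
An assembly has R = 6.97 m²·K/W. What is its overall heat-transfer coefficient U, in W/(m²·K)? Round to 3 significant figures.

U = 1/R = 1/6.97 = 0.1435

0.143 W/(m²·K)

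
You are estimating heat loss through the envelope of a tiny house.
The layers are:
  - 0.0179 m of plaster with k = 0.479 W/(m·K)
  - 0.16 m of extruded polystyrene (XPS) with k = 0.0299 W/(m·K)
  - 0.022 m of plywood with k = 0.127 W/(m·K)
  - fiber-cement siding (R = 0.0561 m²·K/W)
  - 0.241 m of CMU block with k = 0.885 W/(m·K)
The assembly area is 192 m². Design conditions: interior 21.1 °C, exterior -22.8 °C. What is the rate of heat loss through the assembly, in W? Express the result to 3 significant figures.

0.0179/0.479 = 0.03737
0.16/0.0299 = 5.351
0.022/0.127 = 0.1732
0.241/0.885 = 0.2723
R_total = 0.03737 + 5.351 + 0.1732 + 0.0561 + 0.2723 = 5.89 m²·K/W
Q = A·ΔT/R = 192 × (21.1 − (-22.8)) / 5.89 = 1431 W

1430 W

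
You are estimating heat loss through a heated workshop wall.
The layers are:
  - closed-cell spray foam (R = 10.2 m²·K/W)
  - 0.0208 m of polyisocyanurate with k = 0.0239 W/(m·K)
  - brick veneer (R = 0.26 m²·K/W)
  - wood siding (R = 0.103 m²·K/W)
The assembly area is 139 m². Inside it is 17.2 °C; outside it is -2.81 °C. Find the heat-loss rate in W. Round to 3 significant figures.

243 W

0.0208/0.0239 = 0.8703
R_total = 10.2 + 0.8703 + 0.26 + 0.103 = 11.43 m²·K/W
Q = A·ΔT/R = 139 × (17.2 − (-2.81)) / 11.43 = 243.3 W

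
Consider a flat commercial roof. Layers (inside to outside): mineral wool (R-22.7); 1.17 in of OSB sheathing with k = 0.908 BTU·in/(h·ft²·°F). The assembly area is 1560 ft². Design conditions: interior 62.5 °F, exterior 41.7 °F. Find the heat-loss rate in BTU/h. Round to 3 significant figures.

1.17/0.908 = 1.289
R_total = 22.7 + 1.289 = 23.99 ft²·°F·h/BTU
Q = A·ΔT/R = 1560 × (62.5 − 41.7) / 23.99 = 1353 BTU/h

1350 BTU/h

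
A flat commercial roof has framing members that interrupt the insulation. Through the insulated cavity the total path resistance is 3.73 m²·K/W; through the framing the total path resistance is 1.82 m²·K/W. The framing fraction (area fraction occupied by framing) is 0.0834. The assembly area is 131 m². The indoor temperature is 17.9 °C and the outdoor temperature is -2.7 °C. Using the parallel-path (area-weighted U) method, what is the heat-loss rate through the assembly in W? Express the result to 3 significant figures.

787 W

U_eff = 0.9166/3.73 + 0.0834/1.82 = 0.2457 + 0.04582 = 0.2916
R_eff = 1/U_eff = 3.43 m²·K/W
Q = 131 × (17.9 − (-2.7)) / 3.43 = 786.8 W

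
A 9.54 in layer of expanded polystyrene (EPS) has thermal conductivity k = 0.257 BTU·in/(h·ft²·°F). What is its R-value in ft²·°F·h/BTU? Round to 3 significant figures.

R = L/k = 9.54/0.257 = 37.12 ft²·°F·h/BTU

37.1 ft²·°F·h/BTU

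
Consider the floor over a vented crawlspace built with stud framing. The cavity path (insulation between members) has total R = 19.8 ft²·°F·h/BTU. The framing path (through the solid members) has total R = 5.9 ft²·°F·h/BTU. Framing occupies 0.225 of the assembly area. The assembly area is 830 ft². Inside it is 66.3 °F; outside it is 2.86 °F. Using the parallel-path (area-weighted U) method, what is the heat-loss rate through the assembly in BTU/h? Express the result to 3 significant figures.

4070 BTU/h

U_eff = 0.775/19.8 + 0.225/5.9 = 0.03914 + 0.03814 = 0.07728
R_eff = 1/U_eff = 12.94 ft²·°F·h/BTU
Q = 830 × (66.3 − 2.86) / 12.94 = 4069 BTU/h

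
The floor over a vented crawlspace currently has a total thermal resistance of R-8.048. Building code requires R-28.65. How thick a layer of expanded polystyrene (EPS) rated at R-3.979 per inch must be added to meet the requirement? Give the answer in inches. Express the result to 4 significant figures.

ΔR = 28.65 − 8.048 = 20.602 ft²·°F·h/BTU
L = ΔR / (R/in) = 20.602/3.979 = 5.1777 in

5.178 in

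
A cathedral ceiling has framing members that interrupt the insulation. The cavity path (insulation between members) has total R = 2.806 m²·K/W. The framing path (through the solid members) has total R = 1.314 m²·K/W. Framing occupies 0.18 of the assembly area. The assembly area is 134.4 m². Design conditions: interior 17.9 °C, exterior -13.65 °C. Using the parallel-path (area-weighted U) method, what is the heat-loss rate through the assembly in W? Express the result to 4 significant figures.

U_eff = 0.82/2.806 + 0.18/1.314 = 0.29223 + 0.13699 = 0.42922
R_eff = 1/U_eff = 2.3298 m²·K/W
Q = 134.4 × (17.9 − (-13.65)) / 2.3298 = 1820 W

1820 W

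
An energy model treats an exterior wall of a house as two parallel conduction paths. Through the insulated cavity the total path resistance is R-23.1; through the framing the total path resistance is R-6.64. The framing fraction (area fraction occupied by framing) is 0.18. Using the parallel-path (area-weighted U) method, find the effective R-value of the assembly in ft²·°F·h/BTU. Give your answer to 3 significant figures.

U_eff = 0.82/23.1 + 0.18/6.64 = 0.0355 + 0.02711 = 0.06261
R_eff = 1/U_eff = 15.97 ft²·°F·h/BTU

16.0 ft²·°F·h/BTU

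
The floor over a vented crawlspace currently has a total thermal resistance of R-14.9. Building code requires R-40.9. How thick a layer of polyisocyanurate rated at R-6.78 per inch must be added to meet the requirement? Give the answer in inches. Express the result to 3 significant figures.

ΔR = 40.9 − 14.9 = 26 ft²·°F·h/BTU
L = ΔR / (R/in) = 26/6.78 = 3.835 in

3.83 in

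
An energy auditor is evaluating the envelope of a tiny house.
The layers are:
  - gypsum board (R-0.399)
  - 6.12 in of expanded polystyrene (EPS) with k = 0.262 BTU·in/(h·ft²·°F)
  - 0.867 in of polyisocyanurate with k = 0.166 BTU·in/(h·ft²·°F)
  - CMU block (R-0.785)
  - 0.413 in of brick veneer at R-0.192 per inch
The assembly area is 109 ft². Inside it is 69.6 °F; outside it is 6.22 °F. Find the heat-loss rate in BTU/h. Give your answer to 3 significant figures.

231 BTU/h

6.12/0.262 = 23.36
0.867/0.166 = 5.223
0.413 × 0.192 = 0.0793
R_total = 0.399 + 23.36 + 5.223 + 0.785 + 0.0793 = 29.84 ft²·°F·h/BTU
Q = A·ΔT/R = 109 × (69.6 − 6.22) / 29.84 = 231.5 BTU/h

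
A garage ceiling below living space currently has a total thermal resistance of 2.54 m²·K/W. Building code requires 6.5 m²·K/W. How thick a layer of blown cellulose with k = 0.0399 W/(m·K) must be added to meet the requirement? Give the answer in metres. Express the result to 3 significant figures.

0.158 m

ΔR = 6.5 − 2.54 = 3.96 m²·K/W
L = ΔR × k = 3.96 × 0.0399 = 0.158 m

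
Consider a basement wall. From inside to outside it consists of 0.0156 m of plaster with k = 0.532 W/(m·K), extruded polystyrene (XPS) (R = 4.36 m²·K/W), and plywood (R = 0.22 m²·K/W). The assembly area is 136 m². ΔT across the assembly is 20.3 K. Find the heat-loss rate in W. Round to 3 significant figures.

599 W

0.0156/0.532 = 0.02932
R_total = 0.02932 + 4.36 + 0.22 = 4.609 m²·K/W
Q = A·ΔT/R = 136 × 20.3 / 4.609 = 599 W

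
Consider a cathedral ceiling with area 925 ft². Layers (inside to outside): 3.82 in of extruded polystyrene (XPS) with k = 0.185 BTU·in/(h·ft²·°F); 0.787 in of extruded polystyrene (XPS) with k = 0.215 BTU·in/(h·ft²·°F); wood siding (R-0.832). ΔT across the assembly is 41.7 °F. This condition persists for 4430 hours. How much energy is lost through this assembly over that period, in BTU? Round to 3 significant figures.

6800000 BTU

3.82/0.185 = 20.65
0.787/0.215 = 3.66
R_total = 20.65 + 3.66 + 0.832 = 25.14 ft²·°F·h/BTU
Q = 925 × 41.7 / 25.14 = 1534 BTU/h
E = 1534 × 4430 = 6797000 BTU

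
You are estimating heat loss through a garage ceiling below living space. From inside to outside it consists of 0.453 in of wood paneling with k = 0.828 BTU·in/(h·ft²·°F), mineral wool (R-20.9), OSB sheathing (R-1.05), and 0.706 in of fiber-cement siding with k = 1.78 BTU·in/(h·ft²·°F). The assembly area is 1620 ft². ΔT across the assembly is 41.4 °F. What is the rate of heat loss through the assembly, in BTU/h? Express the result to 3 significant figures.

2930 BTU/h

0.453/0.828 = 0.5471
0.706/1.78 = 0.3966
R_total = 0.5471 + 20.9 + 1.05 + 0.3966 = 22.89 ft²·°F·h/BTU
Q = A·ΔT/R = 1620 × 41.4 / 22.89 = 2930 BTU/h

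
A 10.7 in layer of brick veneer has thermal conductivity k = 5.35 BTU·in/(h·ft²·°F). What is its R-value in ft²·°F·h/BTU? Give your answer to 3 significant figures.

2.00 ft²·°F·h/BTU

R = L/k = 10.7/5.35 = 2 ft²·°F·h/BTU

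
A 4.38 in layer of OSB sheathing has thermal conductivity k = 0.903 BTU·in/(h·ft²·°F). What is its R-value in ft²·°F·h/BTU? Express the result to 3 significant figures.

R = L/k = 4.38/0.903 = 4.85 ft²·°F·h/BTU

4.85 ft²·°F·h/BTU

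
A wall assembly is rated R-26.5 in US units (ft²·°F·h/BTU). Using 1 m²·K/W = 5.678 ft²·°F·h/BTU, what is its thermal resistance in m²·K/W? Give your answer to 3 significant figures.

4.67 m²·K/W

R_SI = 26.5/5.678 = 4.667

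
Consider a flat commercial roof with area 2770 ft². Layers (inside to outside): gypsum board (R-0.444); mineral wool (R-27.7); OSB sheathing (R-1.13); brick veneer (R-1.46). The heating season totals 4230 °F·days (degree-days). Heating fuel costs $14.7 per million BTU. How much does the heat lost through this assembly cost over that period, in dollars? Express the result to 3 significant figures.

R_total = 0.444 + 27.7 + 1.13 + 1.46 = 30.73 ft²·°F·h/BTU
E = A × HDD × 24 / R = 2770 × 4230 × 24 / 30.73 = 9150000 BTU
Cost = 9150000/10⁶ × 14.7 = $134.5

135 dollars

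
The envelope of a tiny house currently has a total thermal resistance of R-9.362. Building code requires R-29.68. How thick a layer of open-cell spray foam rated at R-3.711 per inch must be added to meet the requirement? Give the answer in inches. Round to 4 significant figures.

5.475 in

ΔR = 29.68 − 9.362 = 20.318 ft²·°F·h/BTU
L = ΔR / (R/in) = 20.318/3.711 = 5.4751 in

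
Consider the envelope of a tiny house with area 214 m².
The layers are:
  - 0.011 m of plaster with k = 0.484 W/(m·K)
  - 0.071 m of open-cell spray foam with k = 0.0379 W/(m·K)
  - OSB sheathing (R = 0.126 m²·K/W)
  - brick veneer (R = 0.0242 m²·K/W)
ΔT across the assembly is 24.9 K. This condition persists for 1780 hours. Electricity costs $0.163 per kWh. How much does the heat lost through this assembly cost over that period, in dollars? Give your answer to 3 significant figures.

0.011/0.484 = 0.02273
0.071/0.0379 = 1.873
R_total = 0.02273 + 1.873 + 0.126 + 0.0242 = 2.046 m²·K/W
Q = 214 × 24.9 / 2.046 = 2604 W
E = 2604 W × 1780 h / 1000 = 4635 kWh
Cost = 4635 × 0.163 = $755.5

756 dollars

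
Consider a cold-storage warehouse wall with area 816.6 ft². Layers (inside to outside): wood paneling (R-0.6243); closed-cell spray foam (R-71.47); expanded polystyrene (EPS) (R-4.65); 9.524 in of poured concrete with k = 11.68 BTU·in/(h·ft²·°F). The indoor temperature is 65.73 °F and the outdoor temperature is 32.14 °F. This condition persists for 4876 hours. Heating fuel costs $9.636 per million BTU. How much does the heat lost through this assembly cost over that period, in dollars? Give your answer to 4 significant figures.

16.62 dollars

9.524/11.68 = 0.81541
R_total = 0.6243 + 71.47 + 4.65 + 0.81541 = 77.56 ft²·°F·h/BTU
Q = 816.6 × (65.73 − 32.14) / 77.56 = 353.66 BTU/h
E = 353.66 × 4876 = 1724400 BTU
Cost = 1724400/10⁶ × 9.636 = $16.617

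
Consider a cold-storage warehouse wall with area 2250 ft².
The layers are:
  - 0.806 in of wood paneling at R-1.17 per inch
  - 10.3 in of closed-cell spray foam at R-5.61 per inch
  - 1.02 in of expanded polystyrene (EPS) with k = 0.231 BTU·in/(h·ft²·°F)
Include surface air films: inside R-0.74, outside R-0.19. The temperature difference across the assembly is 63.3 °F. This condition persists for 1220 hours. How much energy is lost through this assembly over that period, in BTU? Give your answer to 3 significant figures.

0.806 × 1.17 = 0.943
10.3 × 5.61 = 57.78
1.02/0.231 = 4.416
R_total = 0.74 + 0.943 + 57.78 + 4.416 + 0.19 = 64.07 ft²·°F·h/BTU
Q = 2250 × 63.3 / 64.07 = 2223 BTU/h
E = 2223 × 1220 = 2712000 BTU

2710000 BTU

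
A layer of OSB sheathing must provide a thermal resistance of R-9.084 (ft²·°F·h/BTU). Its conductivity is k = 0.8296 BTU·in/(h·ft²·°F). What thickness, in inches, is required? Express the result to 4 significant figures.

L = R × k = 9.084 × 0.8296 = 7.5361 in

7.536 in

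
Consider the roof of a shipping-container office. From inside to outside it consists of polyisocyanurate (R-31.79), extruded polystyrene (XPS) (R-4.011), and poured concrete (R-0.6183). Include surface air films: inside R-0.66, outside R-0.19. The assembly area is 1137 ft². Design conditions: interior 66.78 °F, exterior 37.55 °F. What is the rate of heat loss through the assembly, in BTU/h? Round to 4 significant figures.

R_total = 0.66 + 31.79 + 4.011 + 0.6183 + 0.19 = 37.269 ft²·°F·h/BTU
Q = A·ΔT/R = 1137 × (66.78 − 37.55) / 37.269 = 891.74 BTU/h

891.7 BTU/h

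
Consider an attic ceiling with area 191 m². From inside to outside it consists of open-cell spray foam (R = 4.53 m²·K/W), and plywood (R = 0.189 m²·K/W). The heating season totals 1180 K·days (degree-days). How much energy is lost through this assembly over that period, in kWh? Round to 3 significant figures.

R_total = 4.53 + 0.189 = 4.719 m²·K/W
E = A × HDD × 24 / R / 1000 = 191 × 1180 × 24 / 4.719 / 1000 = 1146 kWh

1150 kWh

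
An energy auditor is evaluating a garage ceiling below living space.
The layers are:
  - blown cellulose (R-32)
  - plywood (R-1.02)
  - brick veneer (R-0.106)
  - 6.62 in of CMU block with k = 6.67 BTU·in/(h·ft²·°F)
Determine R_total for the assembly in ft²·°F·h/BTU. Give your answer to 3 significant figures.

6.62/6.67 = 0.9925
R_total = 32 + 1.02 + 0.106 + 0.9925 = 34.12 ft²·°F·h/BTU

34.1 ft²·°F·h/BTU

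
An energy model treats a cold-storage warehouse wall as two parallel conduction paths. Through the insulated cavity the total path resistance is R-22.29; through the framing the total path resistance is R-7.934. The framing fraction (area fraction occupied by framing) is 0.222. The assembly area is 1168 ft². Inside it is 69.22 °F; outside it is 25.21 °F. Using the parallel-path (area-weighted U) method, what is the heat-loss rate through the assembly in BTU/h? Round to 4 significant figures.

3232 BTU/h

U_eff = 0.778/22.29 + 0.222/7.934 = 0.034904 + 0.027981 = 0.062884
R_eff = 1/U_eff = 15.902 ft²·°F·h/BTU
Q = 1168 × (69.22 − 25.21) / 15.902 = 3232.5 BTU/h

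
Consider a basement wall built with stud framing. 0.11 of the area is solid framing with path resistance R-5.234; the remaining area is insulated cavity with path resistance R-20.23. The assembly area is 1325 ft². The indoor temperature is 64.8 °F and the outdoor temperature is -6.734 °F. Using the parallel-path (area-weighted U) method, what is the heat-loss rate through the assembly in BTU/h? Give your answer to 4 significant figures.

U_eff = 0.89/20.23 + 0.11/5.234 = 0.043994 + 0.021016 = 0.06501
R_eff = 1/U_eff = 15.382 ft²·°F·h/BTU
Q = 1325 × (64.8 − (-6.734)) / 15.382 = 6161.9 BTU/h

6162 BTU/h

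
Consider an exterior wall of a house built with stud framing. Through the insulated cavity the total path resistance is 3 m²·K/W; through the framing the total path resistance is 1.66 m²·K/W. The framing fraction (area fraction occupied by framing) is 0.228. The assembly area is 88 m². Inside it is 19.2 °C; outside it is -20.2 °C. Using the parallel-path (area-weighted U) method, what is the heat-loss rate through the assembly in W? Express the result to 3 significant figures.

U_eff = 0.772/3 + 0.228/1.66 = 0.2573 + 0.1373 = 0.3947
R_eff = 1/U_eff = 2.534 m²·K/W
Q = 88 × (19.2 − (-20.2)) / 2.534 = 1368 W

1370 W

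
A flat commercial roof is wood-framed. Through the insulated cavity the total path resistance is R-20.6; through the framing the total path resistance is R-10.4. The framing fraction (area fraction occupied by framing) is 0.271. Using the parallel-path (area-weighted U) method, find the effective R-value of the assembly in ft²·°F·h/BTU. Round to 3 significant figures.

U_eff = 0.729/20.6 + 0.271/10.4 = 0.03539 + 0.02606 = 0.06145
R_eff = 1/U_eff = 16.27 ft²·°F·h/BTU

16.3 ft²·°F·h/BTU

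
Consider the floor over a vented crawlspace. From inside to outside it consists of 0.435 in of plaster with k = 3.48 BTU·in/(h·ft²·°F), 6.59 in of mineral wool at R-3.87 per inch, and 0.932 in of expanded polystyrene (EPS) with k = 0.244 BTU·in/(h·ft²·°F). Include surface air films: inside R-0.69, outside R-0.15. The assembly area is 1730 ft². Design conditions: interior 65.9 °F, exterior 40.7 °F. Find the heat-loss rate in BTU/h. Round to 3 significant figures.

0.435/3.48 = 0.125
6.59 × 3.87 = 25.5
0.932/0.244 = 3.82
R_total = 0.69 + 0.125 + 25.5 + 3.82 + 0.15 = 30.29 ft²·°F·h/BTU
Q = A·ΔT/R = 1730 × (65.9 − 40.7) / 30.29 = 1439 BTU/h

1440 BTU/h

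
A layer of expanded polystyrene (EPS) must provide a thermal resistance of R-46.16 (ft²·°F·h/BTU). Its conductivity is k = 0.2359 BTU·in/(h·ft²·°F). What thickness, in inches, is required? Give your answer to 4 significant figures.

L = R × k = 46.16 × 0.2359 = 10.889 in

10.89 in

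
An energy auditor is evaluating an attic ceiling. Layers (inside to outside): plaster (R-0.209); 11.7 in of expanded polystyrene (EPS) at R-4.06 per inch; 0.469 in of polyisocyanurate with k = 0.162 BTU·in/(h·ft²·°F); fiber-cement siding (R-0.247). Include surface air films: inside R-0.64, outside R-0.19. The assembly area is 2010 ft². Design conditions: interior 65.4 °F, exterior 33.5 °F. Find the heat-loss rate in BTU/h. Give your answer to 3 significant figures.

1240 BTU/h

11.7 × 4.06 = 47.5
0.469/0.162 = 2.895
R_total = 0.64 + 0.209 + 47.5 + 2.895 + 0.247 + 0.19 = 51.68 ft²·°F·h/BTU
Q = A·ΔT/R = 2010 × (65.4 − 33.5) / 51.68 = 1241 BTU/h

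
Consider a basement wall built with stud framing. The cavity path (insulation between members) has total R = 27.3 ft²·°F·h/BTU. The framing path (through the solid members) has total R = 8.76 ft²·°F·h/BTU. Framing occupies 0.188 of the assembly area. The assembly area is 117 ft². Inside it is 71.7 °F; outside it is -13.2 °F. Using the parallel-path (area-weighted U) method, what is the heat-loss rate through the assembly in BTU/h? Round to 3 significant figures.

509 BTU/h

U_eff = 0.812/27.3 + 0.188/8.76 = 0.02974 + 0.02146 = 0.0512
R_eff = 1/U_eff = 19.53 ft²·°F·h/BTU
Q = 117 × (71.7 − (-13.2)) / 19.53 = 508.6 BTU/h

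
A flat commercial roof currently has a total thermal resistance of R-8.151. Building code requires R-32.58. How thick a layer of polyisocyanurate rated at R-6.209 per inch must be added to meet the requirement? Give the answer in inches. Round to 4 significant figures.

3.934 in

ΔR = 32.58 − 8.151 = 24.429 ft²·°F·h/BTU
L = ΔR / (R/in) = 24.429/6.209 = 3.9344 in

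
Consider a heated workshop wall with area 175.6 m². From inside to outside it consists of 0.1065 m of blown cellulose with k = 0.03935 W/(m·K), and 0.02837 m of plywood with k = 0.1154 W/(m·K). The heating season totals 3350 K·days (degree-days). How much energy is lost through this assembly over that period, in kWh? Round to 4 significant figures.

4782 kWh

0.1065/0.03935 = 2.7065
0.02837/0.1154 = 0.24584
R_total = 2.7065 + 0.24584 = 2.9523 m²·K/W
E = A × HDD × 24 / R / 1000 = 175.6 × 3350 × 24 / 2.9523 / 1000 = 4782.1 kWh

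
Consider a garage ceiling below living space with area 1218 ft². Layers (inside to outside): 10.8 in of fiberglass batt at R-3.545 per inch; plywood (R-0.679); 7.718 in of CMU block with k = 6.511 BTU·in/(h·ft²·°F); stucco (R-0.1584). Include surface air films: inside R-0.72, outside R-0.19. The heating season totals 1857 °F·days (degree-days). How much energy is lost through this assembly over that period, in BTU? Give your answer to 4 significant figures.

10.8 × 3.545 = 38.286
7.718/6.511 = 1.1854
R_total = 0.72 + 38.286 + 0.679 + 1.1854 + 0.1584 + 0.19 = 41.219 ft²·°F·h/BTU
E = A × HDD × 24 / R = 1218 × 1857 × 24 / 41.219 = 1317000 BTU

1317000 BTU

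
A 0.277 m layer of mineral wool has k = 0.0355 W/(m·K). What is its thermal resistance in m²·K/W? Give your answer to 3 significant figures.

R = L/k = 0.277/0.0355 = 7.803 m²·K/W

7.80 m²·K/W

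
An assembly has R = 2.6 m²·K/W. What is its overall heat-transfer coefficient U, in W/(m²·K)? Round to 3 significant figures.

U = 1/R = 1/2.6 = 0.3846

0.385 W/(m²·K)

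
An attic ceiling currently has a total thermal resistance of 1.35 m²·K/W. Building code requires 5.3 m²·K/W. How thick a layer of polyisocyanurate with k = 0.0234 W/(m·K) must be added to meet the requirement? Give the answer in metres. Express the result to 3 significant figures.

ΔR = 5.3 − 1.35 = 3.95 m²·K/W
L = ΔR × k = 3.95 × 0.0234 = 0.09243 m

0.0924 m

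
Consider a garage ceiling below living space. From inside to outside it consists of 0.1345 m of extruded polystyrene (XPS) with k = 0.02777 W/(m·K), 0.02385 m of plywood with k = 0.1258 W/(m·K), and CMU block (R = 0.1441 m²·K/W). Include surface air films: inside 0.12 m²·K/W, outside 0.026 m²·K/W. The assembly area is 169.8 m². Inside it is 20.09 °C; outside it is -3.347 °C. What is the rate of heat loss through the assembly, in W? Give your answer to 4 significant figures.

0.1345/0.02777 = 4.8434
0.02385/0.1258 = 0.18959
R_total = 0.12 + 4.8434 + 0.18959 + 0.1441 + 0.026 = 5.323 m²·K/W
Q = A·ΔT/R = 169.8 × (20.09 − (-3.347)) / 5.323 = 747.62 W

747.6 W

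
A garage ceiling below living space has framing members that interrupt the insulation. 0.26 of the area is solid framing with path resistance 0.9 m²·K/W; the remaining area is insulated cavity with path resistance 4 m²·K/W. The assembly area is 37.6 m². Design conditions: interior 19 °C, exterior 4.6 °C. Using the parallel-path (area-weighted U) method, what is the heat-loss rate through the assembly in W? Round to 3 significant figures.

U_eff = 0.74/4 + 0.26/0.9 = 0.185 + 0.2889 = 0.4739
R_eff = 1/U_eff = 2.11 m²·K/W
Q = 37.6 × (19 − 4.6) / 2.11 = 256.6 W

257 W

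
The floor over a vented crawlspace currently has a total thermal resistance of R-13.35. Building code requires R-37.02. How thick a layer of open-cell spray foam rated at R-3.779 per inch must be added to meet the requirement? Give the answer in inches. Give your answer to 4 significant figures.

6.264 in

ΔR = 37.02 − 13.35 = 23.67 ft²·°F·h/BTU
L = ΔR / (R/in) = 23.67/3.779 = 6.2636 in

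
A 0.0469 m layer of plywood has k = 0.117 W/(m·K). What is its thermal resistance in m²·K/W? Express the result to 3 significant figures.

0.401 m²·K/W

R = L/k = 0.0469/0.117 = 0.4009 m²·K/W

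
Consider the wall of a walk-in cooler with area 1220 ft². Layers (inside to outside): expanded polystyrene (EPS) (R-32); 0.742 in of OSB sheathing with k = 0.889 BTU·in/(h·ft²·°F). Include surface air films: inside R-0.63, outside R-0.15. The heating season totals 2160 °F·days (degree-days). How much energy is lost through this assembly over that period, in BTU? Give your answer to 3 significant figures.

1880000 BTU

0.742/0.889 = 0.8346
R_total = 0.63 + 32 + 0.8346 + 0.15 = 33.61 ft²·°F·h/BTU
E = A × HDD × 24 / R = 1220 × 2160 × 24 / 33.61 = 1881000 BTU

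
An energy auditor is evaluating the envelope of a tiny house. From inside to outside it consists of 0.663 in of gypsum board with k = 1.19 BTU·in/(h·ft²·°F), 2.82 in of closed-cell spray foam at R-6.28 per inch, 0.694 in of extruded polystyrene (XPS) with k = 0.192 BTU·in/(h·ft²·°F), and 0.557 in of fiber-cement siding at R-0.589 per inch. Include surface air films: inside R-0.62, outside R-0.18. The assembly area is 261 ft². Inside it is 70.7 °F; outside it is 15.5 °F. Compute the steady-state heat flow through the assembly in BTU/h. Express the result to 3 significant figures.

0.663/1.19 = 0.5571
2.82 × 6.28 = 17.71
0.694/0.192 = 3.615
0.557 × 0.589 = 0.3281
R_total = 0.62 + 0.5571 + 17.71 + 3.615 + 0.3281 + 0.18 = 23.01 ft²·°F·h/BTU
Q = A·ΔT/R = 261 × (70.7 − 15.5) / 23.01 = 626.1 BTU/h

626 BTU/h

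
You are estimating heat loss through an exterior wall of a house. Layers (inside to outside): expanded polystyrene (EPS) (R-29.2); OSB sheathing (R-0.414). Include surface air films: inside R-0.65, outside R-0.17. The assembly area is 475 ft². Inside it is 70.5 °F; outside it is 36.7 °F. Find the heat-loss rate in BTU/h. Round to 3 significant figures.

R_total = 0.65 + 29.2 + 0.414 + 0.17 = 30.43 ft²·°F·h/BTU
Q = A·ΔT/R = 475 × (70.5 − 36.7) / 30.43 = 527.5 BTU/h

528 BTU/h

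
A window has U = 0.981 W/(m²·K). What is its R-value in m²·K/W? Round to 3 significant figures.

R = 1/U = 1/0.981 = 1.019

1.02 m²·K/W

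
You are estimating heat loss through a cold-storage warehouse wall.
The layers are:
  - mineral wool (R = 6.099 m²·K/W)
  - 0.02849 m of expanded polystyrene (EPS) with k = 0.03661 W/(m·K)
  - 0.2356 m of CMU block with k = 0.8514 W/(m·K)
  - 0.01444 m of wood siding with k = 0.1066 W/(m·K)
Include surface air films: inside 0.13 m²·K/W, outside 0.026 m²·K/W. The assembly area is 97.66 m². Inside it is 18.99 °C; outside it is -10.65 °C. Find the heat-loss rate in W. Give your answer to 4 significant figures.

388.8 W

0.02849/0.03661 = 0.7782
0.2356/0.8514 = 0.27672
0.01444/0.1066 = 0.13546
R_total = 0.13 + 6.099 + 0.7782 + 0.27672 + 0.13546 + 0.026 = 7.4454 m²·K/W
Q = A·ΔT/R = 97.66 × (18.99 − (-10.65)) / 7.4454 = 388.78 W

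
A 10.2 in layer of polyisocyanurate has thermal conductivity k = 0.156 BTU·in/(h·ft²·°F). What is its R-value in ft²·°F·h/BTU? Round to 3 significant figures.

65.4 ft²·°F·h/BTU

R = L/k = 10.2/0.156 = 65.38 ft²·°F·h/BTU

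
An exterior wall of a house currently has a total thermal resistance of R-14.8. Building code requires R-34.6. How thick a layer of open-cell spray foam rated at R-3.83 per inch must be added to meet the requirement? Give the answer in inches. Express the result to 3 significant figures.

5.17 in

ΔR = 34.6 − 14.8 = 19.8 ft²·°F·h/BTU
L = ΔR / (R/in) = 19.8/3.83 = 5.17 in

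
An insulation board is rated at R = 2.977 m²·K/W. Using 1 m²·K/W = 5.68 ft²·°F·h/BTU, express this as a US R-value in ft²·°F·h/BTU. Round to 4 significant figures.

16.91 ft²·°F·h/BTU

R_US = 2.977 × 5.68 = 16.909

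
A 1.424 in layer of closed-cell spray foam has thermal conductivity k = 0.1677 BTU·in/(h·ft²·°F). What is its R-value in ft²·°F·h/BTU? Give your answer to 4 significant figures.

8.491 ft²·°F·h/BTU

R = L/k = 1.424/0.1677 = 8.4914 ft²·°F·h/BTU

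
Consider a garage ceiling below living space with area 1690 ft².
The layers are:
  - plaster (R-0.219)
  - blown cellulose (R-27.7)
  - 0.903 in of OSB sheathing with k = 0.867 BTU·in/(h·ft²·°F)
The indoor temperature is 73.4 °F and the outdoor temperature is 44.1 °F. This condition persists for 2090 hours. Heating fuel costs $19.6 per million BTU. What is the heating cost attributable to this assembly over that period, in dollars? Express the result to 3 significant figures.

0.903/0.867 = 1.042
R_total = 0.219 + 27.7 + 1.042 = 28.96 ft²·°F·h/BTU
Q = 1690 × (73.4 − 44.1) / 28.96 = 1710 BTU/h
E = 1710 × 2090 = 3574000 BTU
Cost = 3574000/10⁶ × 19.6 = $70.04

70.0 dollars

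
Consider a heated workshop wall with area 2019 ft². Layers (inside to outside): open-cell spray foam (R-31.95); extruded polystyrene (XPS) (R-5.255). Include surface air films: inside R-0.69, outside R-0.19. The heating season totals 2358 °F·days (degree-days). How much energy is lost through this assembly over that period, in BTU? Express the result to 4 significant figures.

3000000 BTU

R_total = 0.69 + 31.95 + 5.255 + 0.19 = 38.085 ft²·°F·h/BTU
E = A × HDD × 24 / R = 2019 × 2358 × 24 / 38.085 = 3000100 BTU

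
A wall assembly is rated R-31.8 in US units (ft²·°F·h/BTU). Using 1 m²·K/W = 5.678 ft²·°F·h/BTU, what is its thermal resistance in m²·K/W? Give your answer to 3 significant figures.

5.60 m²·K/W

R_SI = 31.8/5.678 = 5.601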